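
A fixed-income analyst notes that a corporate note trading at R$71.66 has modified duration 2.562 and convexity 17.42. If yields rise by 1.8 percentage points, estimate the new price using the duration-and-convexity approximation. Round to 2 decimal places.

R$68.56

Duration effect: -D_mod·Δy = -2.562 × (+0.018) = -0.046116
Convexity effect: ½·C·(Δy)² = 0.5 × 17.42 × (0.018)² = +0.00282204
ΔP/P ≈ -0.046116 + 0.00282204 = -0.04329396
New price ≈ 71.66 × (1 - 0.04329396) = 68.5575548264.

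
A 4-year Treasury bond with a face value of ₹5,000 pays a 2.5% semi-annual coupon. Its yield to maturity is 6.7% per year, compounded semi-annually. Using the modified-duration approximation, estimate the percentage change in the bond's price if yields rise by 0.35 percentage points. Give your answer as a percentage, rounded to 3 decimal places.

-1.292%

Periodic yield y = 0.0335. Modified duration first:
  t   CF        PV=CF/(1+0.0335)^t    t·PV
  1        62.50        60.4741        60.4741
  2        62.50        58.5139       117.0278
  3        62.50        56.6172       169.8517
  4        62.50        54.7820       219.1281
  5        62.50        53.0063       265.0316
  6        62.50        51.2882       307.7290
  7        62.50        49.6257       347.3799
  8     5,062.50     3,889.3873    31,115.0982
  Σ                  4,273.6947    32,601.7203
P = 4,273.6947; D_Mac = 7.62846 half-year periods = 3.81423 yrs; D_mod = 3.81423/(1+0.0335) = 3.69060 yrs.
ΔP/P ≈ -D_mod · Δy = -3.69060 × (+0.0035) = -0.012917 = -1.2917%.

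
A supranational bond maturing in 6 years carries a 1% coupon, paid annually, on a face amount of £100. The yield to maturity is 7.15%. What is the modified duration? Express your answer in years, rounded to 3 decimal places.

Periodic yield y = 0.0715. First find Macaulay duration:
  t   CF        PV=CF/(1+0.0715)^t    t·PV
  1         1.00         0.9333         0.9333
  2         1.00         0.8710         1.7420
  3         1.00         0.8129         2.4386
  4         1.00         0.7586         3.0345
  5         1.00         0.7080         3.5400
  6       101.00        66.7373       400.4235
  Σ                     70.8210       412.1120
P = 70.8210; Macaulay duration = 412.1120 / 70.8210 = 5.81906 years.
Modified duration = D_Mac / (1 + y) = 5.81906 / 1.0715 = 5.43076 years.

5.431 years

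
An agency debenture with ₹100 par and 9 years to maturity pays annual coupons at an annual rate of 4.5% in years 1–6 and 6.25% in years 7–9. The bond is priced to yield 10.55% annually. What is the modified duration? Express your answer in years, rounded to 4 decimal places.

6.5421 years

Periodic yield y = 0.1055. First find Macaulay duration:
  t   CF        PV=CF/(1+0.1055)^t    t·PV
  1         4.50         4.0706         4.0706
  2         4.50         3.6821         7.3642
  3         4.50         3.3307         9.9921
  4         4.50         3.0129        12.0514
  5         4.50         2.7253        13.6266
  6         4.50         2.4652        14.7915
  7         6.25         3.0972        21.6804
  8         6.25         2.8016        22.4130
  9       106.25        43.0824       387.7419
  Σ                     68.2680       493.7316
P = 68.2680; Macaulay duration = 493.7316 / 68.2680 = 7.23225 years.
Modified duration = D_Mac / (1 + y) = 7.23225 / 1.1055 = 6.54206 years.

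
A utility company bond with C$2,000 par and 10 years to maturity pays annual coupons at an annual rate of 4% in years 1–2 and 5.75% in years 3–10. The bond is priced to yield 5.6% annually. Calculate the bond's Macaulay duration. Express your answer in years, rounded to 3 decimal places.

Periodic yield y = 0.056. Discount each cash flow and weight by its year:
  t   CF        PV=CF/(1+0.056)^t    t·PV
  1        80.00        75.7576        75.7576
  2        80.00        71.7401       143.4803
  3       115.00        97.6576       292.9728
  4       115.00        92.4788       369.9152
  5       115.00        87.5746       437.8731
  6       115.00        82.9305       497.5831
  7       115.00        78.5327       549.7288
  8       115.00        74.3681       594.9445
  9       115.00        70.4243       633.8188
  10    2,115.00     1,226.5103    12,265.1027
  Σ                  1,957.9746    15,861.1768
Price P = Σ PV = 1,957.9746.
Macaulay duration = Σ(t·PV) / P = 15,861.1768 / 1,957.9746 = 8.10081 years.

8.101 years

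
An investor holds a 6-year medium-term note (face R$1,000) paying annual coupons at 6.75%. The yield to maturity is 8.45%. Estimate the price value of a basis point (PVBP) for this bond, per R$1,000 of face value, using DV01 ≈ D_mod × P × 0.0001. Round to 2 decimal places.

Periodic yield y = 0.0845.
  t   CF        PV=CF/(1+0.0845)^t    t·PV
  1        67.50        62.2407        62.2407
  2        67.50        57.3911       114.7822
  3        67.50        52.9194       158.7583
  4        67.50        48.7961       195.1846
  5        67.50        44.9941       224.9707
  6     1,067.50       656.1310     3,936.7859
  Σ                    922.4725     4,692.7224
P = 922.4725; D_Mac = 5.08711 yrs; D_mod = 4.69075 yrs.
DV01 ≈ 4.69075 × 922.4725 × 0.0001 = 0.432708.

R$0.43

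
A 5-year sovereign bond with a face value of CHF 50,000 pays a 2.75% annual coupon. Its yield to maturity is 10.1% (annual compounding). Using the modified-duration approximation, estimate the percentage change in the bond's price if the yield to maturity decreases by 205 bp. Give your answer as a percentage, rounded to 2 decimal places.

+8.72%

Periodic yield y = 0.101. Modified duration first:
  t   CF        PV=CF/(1+0.101)^t    t·PV
  1     1,375.00     1,248.8647     1,248.8647
  2     1,375.00     1,134.3003     2,268.6007
  3     1,375.00     1,030.2455     3,090.7366
  4     1,375.00       935.7362     3,742.9447
  5    51,375.00    31,755.2283   158,776.1417
  Σ                 36,104.3751   169,127.2884
P = 36,104.3751; D_Mac = 4.68440 yrs; D_mod = 4.68440/(1+0.101) = 4.25468 yrs.
ΔP/P ≈ -D_mod · Δy = -4.25468 × (-0.0205) = +0.087221 = +8.7221%.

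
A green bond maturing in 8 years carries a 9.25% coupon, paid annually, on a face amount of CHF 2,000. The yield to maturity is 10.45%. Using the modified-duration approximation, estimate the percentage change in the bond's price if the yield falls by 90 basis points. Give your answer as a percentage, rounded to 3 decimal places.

+4.823%

Periodic yield y = 0.1045. Modified duration first:
  t   CF        PV=CF/(1+0.1045)^t    t·PV
  1       185.00       167.4966       167.4966
  2       185.00       151.6493       303.2985
  3       185.00       137.3013       411.9038
  4       185.00       124.3108       497.2432
  5       185.00       112.5494       562.7469
  6       185.00       101.9008       611.4045
  7       185.00        92.2596       645.8174
  8     2,185.00       986.5649     7,892.5196
  Σ                  1,874.0326    11,092.4305
P = 1,874.0326; D_Mac = 5.91902 yrs; D_mod = 5.91902/(1+0.1045) = 5.35900 yrs.
ΔP/P ≈ -D_mod · Δy = -5.35900 × (-0.009) = +0.048231 = +4.8231%.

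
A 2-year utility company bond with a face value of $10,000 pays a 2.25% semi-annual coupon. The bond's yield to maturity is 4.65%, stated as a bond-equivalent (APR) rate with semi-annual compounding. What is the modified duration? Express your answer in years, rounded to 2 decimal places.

Periodic yield y = 0.02325. First find Macaulay duration:
  t   CF        PV=CF/(1+0.02325)^t    t·PV
  1       112.50       109.9438       109.9438
  2       112.50       107.4457       214.8914
  3       112.50       105.0043       315.0130
  4    10,112.50     9,224.2597    36,897.0388
  Σ                  9,546.6535    37,536.8870
P = 9,546.6535; Macaulay duration = 37,536.8870 / 9,546.6535 = 3.93194 half-year periods = 1.96597 years.
Modified duration = D_Mac / (1 + y) = 1.96597 / 1.02325 = 1.92130 years.

1.92 years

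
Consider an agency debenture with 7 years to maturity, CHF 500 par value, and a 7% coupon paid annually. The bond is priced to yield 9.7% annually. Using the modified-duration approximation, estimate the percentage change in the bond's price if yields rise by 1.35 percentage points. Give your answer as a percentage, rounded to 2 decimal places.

Periodic yield y = 0.097. Modified duration first:
  t   CF        PV=CF/(1+0.097)^t    t·PV
  1        35.00        31.9052        31.9052
  2        35.00        29.0840        58.1681
  3        35.00        26.5123        79.5370
  4        35.00        24.1680        96.6722
  5        35.00        22.0310       110.1552
  6        35.00        20.0830       120.4979
  7       535.00       279.8385     1,958.8692
  Σ                    433.6221     2,455.8048
P = 433.6221; D_Mac = 5.66347 yrs; D_mod = 5.66347/(1+0.097) = 5.16269 yrs.
ΔP/P ≈ -D_mod · Δy = -5.16269 × (+0.0135) = -0.069696 = -6.9696%.

-6.97%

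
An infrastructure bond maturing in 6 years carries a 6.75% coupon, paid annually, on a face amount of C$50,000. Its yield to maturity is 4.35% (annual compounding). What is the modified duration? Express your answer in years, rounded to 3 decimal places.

4.967 years

Periodic yield y = 0.0435. First find Macaulay duration:
  t   CF        PV=CF/(1+0.0435)^t    t·PV
  1     3,375.00     3,234.3076     3,234.3076
  2     3,375.00     3,099.4802     6,198.9605
  3     3,375.00     2,970.2733     8,910.8200
  4     3,375.00     2,846.4526    11,385.8106
  5     3,375.00     2,727.7936    13,638.9681
  6    53,375.00    41,341.2085   248,047.2508
  Σ                 56,219.5159   291,416.1176
P = 56,219.5159; Macaulay duration = 291,416.1176 / 56,219.5159 = 5.18354 years.
Modified duration = D_Mac / (1 + y) = 5.18354 / 1.0435 = 4.96746 years.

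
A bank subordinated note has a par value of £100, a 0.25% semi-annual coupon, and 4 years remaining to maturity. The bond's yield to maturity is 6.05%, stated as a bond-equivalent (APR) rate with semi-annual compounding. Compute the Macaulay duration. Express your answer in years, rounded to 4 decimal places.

Periodic yield y = 0.03025. Discount each cash flow and weight by its period:
  t   CF        PV=CF/(1+0.03025)^t    t·PV
  1        0.125         0.1213         0.1213
  2        0.125         0.1178         0.2355
  3        0.125         0.1143         0.3429
  4        0.125         0.1110         0.4438
  5        0.125         0.1077         0.5385
  6        0.125         0.1045         0.6272
  7        0.125         0.1015         0.7102
  8      100.125        78.8863       631.0903
  Σ                     79.6643       634.1099
Price P = Σ PV = 79.6643.
Macaulay duration = Σ(t·PV) / P = 634.1099 / 79.6643 = 7.95977 half-year periods.
In years: 7.95977 / 2 = 3.97989 years.

3.9799 years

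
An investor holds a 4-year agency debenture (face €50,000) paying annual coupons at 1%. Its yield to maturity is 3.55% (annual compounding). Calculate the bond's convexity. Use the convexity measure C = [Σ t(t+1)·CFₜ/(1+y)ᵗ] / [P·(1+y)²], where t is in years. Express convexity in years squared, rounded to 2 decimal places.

18.26

With y = 0.0355:
  t   CF        PV=CF/(1+0.0355)^t    t·PV        t(t+1)·PV
  1       500.00       482.8585       482.8585         965.7170
  2       500.00       466.3047       932.6094       2,797.8282
  3       500.00       450.3184     1,350.9552       5,403.8208
  4    50,500.00    43,922.8958   175,691.5833     878,457.9163
  Σ                 45,322.3774   178,458.0064     887,625.2824
P = 45,322.3774.
Convexity = Σ t(t+1)·PV / [P·(1+y)²] = 887,625.2824 / (45,322.3774 × 1.072260) = 18.26488.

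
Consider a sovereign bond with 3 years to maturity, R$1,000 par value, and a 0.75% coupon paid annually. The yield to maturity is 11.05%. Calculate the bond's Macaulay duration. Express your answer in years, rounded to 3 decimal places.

Periodic yield y = 0.1105. Discount each cash flow and weight by its year:
  t   CF        PV=CF/(1+0.1105)^t    t·PV
  1         7.50         6.7537         6.7537
  2         7.50         6.0817        12.1634
  3     1,007.50       735.6807     2,207.0421
  Σ                    748.5161     2,225.9592
Price P = Σ PV = 748.5161.
Macaulay duration = Σ(t·PV) / P = 2,225.9592 / 748.5161 = 2.97383 years.

2.974 years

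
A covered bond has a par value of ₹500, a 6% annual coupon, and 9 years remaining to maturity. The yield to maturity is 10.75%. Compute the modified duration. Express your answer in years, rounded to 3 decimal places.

6.200 years

Periodic yield y = 0.1075. First find Macaulay duration:
  t   CF        PV=CF/(1+0.1075)^t    t·PV
  1        30.00        27.0880        27.0880
  2        30.00        24.4587        48.9174
  3        30.00        22.0846        66.2539
  4        30.00        19.9410        79.7639
  5        30.00        18.0054        90.0270
  6        30.00        16.2577        97.5461
  7        30.00        14.6796       102.7574
  8        30.00        13.2547       106.0380
  9       530.00       211.4376     1,902.9386
  Σ                    367.2074     2,521.3303
P = 367.2074; Macaulay duration = 2,521.3303 / 367.2074 = 6.86623 years.
Modified duration = D_Mac / (1 + y) = 6.86623 / 1.1075 = 6.19976 years.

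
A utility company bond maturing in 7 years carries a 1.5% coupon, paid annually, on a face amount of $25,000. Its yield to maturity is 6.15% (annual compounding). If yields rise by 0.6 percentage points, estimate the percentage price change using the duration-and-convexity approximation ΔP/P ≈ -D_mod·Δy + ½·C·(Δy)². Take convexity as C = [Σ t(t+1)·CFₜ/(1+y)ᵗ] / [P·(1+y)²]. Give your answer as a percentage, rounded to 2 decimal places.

With y = 0.0615:
  t   CF        PV=CF/(1+0.0615)^t    t·PV        t(t+1)·PV
  1       375.00       353.2737       353.2737         706.5473
  2       375.00       332.8061       665.6122       1,996.8366
  3       375.00       313.5243       940.5730       3,762.2922
  4       375.00       295.3597     1,181.4389       5,907.1945
  5       375.00       278.2475     1,391.2375       8,347.4251
  6       375.00       262.1267     1,572.7603      11,009.3218
  7    25,375.00    16,709.6003   116,967.2021     935,737.6165
  Σ                 18,544.9383   123,072.0976     967,467.2340
P = 18,544.9383; D_Mac = 6.63643 yrs; D_mod = 6.25193 yrs; C = 46.29892.
Duration effect: -6.25193 × (+0.006) = -0.037512
Convexity effect: 0.5 × 46.29892 × (0.006)² = +0.0008334
ΔP/P ≈ -0.037512 + 0.0008334 = -0.036678 = -3.6678%.

-3.67%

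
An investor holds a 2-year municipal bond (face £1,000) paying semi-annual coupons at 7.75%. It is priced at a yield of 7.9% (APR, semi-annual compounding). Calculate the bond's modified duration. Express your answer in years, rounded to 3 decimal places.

1.819 years

Periodic yield y = 0.0395. First find Macaulay duration:
  t   CF        PV=CF/(1+0.0395)^t    t·PV
  1        38.75        37.2775        37.2775
  2        38.75        35.8610        71.7221
  3        38.75        34.4983       103.4950
  4     1,038.75       889.6375     3,558.5498
  Σ                    997.2744     3,771.0445
P = 997.2744; Macaulay duration = 3,771.0445 / 997.2744 = 3.78135 half-year periods = 1.89068 years.
Modified duration = D_Mac / (1 + y) = 1.89068 / 1.0395 = 1.81883 years.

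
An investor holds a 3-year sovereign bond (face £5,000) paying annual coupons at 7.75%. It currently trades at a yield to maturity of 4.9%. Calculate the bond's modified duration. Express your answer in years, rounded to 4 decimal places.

2.6669 years

Periodic yield y = 0.049. First find Macaulay duration:
  t   CF        PV=CF/(1+0.049)^t    t·PV
  1       387.50       369.3994       369.3994
  2       387.50       352.1444       704.2887
  3     5,387.50     4,667.2474    14,001.7421
  Σ                  5,388.7911    15,075.4302
P = 5,388.7911; Macaulay duration = 15,075.4302 / 5,388.7911 = 2.79755 years.
Modified duration = D_Mac / (1 + y) = 2.79755 / 1.049 = 2.66688 years.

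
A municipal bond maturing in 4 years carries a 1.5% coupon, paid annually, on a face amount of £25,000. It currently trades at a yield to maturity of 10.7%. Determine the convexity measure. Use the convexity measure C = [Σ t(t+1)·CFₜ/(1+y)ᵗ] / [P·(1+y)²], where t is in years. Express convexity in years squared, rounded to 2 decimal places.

15.74

With y = 0.107:
  t   CF        PV=CF/(1+0.107)^t    t·PV        t(t+1)·PV
  1       375.00       338.7534       338.7534         677.5068
  2       375.00       306.0103       612.0206       1,836.0617
  3       375.00       276.4321       829.2962       3,317.1847
  4    25,375.00    16,897.2320    67,588.9281     337,944.6403
  Σ                 17,818.4277    69,368.9982     343,775.3935
P = 17,818.4277.
Convexity = Σ t(t+1)·PV / [P·(1+y)²] = 343,775.3935 / (17,818.4277 × 1.225449) = 15.74382.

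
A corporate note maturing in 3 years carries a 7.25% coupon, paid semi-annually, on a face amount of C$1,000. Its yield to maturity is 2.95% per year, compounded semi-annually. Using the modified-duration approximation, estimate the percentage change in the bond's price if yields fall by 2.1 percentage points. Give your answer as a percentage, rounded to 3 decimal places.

Periodic yield y = 0.01475. Modified duration first:
  t   CF        PV=CF/(1+0.01475)^t    t·PV
  1        36.25        35.7231        35.7231
  2        36.25        35.2038        70.4077
  3        36.25        34.6921       104.0764
  4        36.25        34.1878       136.7514
  5        36.25        33.6909       168.4545
  6     1,036.25       949.0961     5,694.5765
  Σ                  1,122.5939     6,209.9896
P = 1,122.5939; D_Mac = 5.53182 half-year periods = 2.76591 yrs; D_mod = 2.76591/(1+0.01475) = 2.72571 yrs.
ΔP/P ≈ -D_mod · Δy = -2.72571 × (-0.021) = +0.057240 = +5.7240%.

+5.724%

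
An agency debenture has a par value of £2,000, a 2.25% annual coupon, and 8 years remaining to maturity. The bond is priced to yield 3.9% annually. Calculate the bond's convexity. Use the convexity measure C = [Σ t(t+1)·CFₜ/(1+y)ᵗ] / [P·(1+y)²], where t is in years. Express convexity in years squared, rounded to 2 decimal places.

With y = 0.039:
  t   CF        PV=CF/(1+0.039)^t    t·PV        t(t+1)·PV
  1        45.00        43.3109        43.3109          86.6218
  2        45.00        41.6852        83.3703         250.1109
  3        45.00        40.1205       120.3614         481.4455
  4        45.00        38.6145       154.4580         772.2898
  5        45.00        37.1651       185.8253       1,114.9516
  6        45.00        35.7700       214.6201       1,502.3410
  7        45.00        34.4274       240.9915       1,927.9320
  8     2,045.00     1,505.8057    12,046.4455     108,418.0092
  Σ                  1,776.8991    13,089.3829     114,553.7018
P = 1,776.8991.
Convexity = Σ t(t+1)·PV / [P·(1+y)²] = 114,553.7018 / (1,776.8991 × 1.079521) = 59.71938.

59.72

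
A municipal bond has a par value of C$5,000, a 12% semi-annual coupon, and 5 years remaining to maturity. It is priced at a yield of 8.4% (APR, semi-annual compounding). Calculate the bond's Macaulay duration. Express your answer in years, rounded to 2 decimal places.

3.98 years

Periodic yield y = 0.042. Discount each cash flow and weight by its period:
  t   CF        PV=CF/(1+0.042)^t    t·PV
  1       300.00       287.9079       287.9079
  2       300.00       276.3031       552.6063
  3       300.00       265.1662       795.4985
  4       300.00       254.4781     1,017.9123
  5       300.00       244.2208     1,221.1040
  6       300.00       234.3770     1,406.2618
  7       300.00       224.9299     1,574.5094
  8       300.00       215.8636     1,726.9091
  9       300.00       207.1628     1,864.4653
  10    5,300.00     3,512.3572    35,123.5723
  Σ                  5,722.7666    45,570.7469
Price P = Σ PV = 5,722.7666.
Macaulay duration = Σ(t·PV) / P = 45,570.7469 / 5,722.7666 = 7.96306 half-year periods.
In years: 7.96306 / 2 = 3.98153 years.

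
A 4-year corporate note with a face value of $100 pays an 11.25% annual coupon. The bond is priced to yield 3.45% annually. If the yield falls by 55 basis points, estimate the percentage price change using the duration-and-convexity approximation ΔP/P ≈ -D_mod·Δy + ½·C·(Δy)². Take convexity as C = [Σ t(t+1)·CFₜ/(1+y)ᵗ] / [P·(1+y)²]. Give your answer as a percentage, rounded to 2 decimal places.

+1.89%

With y = 0.0345:
  t   CF        PV=CF/(1+0.0345)^t    t·PV        t(t+1)·PV
  1        11.25        10.8748        10.8748          21.7496
  2        11.25        10.5121        21.0243          63.0729
  3        11.25        10.1616        30.4847         121.9389
  4       111.25        97.1355       388.5421       1,942.7103
  Σ                    128.6841       450.9259       2,149.4717
P = 128.6841; D_Mac = 3.50413 yrs; D_mod = 3.38727 yrs; C = 15.60795.
Duration effect: -3.38727 × (-0.0055) = +0.018630
Convexity effect: 0.5 × 15.60795 × (-0.0055)² = +0.0002361
ΔP/P ≈ +0.018630 + 0.0002361 = +0.018866 = +1.8866%.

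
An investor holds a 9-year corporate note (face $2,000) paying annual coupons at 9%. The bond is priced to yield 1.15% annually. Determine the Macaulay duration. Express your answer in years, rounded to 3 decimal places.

7.129 years

Periodic yield y = 0.0115. Discount each cash flow and weight by its year:
  t   CF        PV=CF/(1+0.0115)^t    t·PV
  1       180.00       177.9535       177.9535
  2       180.00       175.9303       351.8607
  3       180.00       173.9301       521.7904
  4       180.00       171.9527       687.8107
  5       180.00       169.9977       849.9885
  6       180.00       168.0650     1,008.3898
  7       180.00       166.1542     1,163.0793
  8       180.00       164.2651     1,314.1211
  9     2,180.00     1,966.8150    17,701.3349
  Σ                  3,335.0637    23,776.3290
Price P = Σ PV = 3,335.0637.
Macaulay duration = Σ(t·PV) / P = 23,776.3290 / 3,335.0637 = 7.12920 years.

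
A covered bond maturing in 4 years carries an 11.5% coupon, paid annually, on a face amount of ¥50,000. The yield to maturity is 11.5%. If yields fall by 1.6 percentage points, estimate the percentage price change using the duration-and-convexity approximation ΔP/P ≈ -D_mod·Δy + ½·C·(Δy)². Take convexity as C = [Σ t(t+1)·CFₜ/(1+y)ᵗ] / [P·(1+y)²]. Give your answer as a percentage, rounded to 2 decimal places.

With y = 0.115:
  t   CF        PV=CF/(1+0.115)^t    t·PV        t(t+1)·PV
  1     5,750.00     5,156.9507     5,156.9507      10,313.9013
  2     5,750.00     4,625.0679     9,250.1357      27,750.4072
  3     5,750.00     4,148.0429    12,444.1288      49,776.5152
  4    55,750.00    36,069.9385   144,279.7541     721,398.7706
  Σ                 50,000.0000   171,130.9693     809,239.5943
P = 50,000.0000; D_Mac = 3.42262 yrs; D_mod = 3.06961 yrs; C = 13.01839.
Duration effect: -3.06961 × (-0.016) = +0.049114
Convexity effect: 0.5 × 13.01839 × (-0.016)² = +0.0016664
ΔP/P ≈ +0.049114 + 0.0016664 = +0.050780 = +5.0780%.

+5.08%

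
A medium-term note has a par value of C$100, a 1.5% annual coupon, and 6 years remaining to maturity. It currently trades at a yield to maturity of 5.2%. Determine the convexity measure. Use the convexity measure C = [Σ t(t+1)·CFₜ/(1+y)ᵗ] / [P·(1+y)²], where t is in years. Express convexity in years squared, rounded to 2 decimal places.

With y = 0.052:
  t   CF        PV=CF/(1+0.052)^t    t·PV        t(t+1)·PV
  1         1.50         1.4259         1.4259           2.8517
  2         1.50         1.3554         2.7108           8.1323
  3         1.50         1.2884         3.8651          15.4606
  4         1.50         1.2247         4.8988          24.4939
  5         1.50         1.1642         5.8208          34.9248
  6       101.50        74.8810       449.2860       3,145.0018
  Σ                     81.3395       468.0073       3,230.8650
P = 81.3395.
Convexity = Σ t(t+1)·PV / [P·(1+y)²] = 3,230.8650 / (81.3395 × 1.106704) = 35.89104.

35.89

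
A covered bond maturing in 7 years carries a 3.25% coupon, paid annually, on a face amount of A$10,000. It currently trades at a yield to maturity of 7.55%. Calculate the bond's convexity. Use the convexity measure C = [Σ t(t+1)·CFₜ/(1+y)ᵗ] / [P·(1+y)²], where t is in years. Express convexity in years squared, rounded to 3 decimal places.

With y = 0.0755:
  t   CF        PV=CF/(1+0.0755)^t    t·PV        t(t+1)·PV
  1       325.00       302.1850       302.1850         604.3701
  2       325.00       280.9717       561.9433       1,685.8300
  3       325.00       261.2475       783.7425       3,134.9698
  4       325.00       242.9079       971.6317       4,858.1587
  5       325.00       225.8558     1,129.2791       6,775.6746
  6       325.00       210.0008     1,260.0046       8,820.0320
  7    10,325.00     6,203.2196    43,422.5373     347,380.2987
  Σ                  7,726.3883    48,431.3236     373,259.3340
P = 7,726.3883.
Convexity = Σ t(t+1)·PV / [P·(1+y)²] = 373,259.3340 / (7,726.3883 × 1.156700) = 41.76508.

41.765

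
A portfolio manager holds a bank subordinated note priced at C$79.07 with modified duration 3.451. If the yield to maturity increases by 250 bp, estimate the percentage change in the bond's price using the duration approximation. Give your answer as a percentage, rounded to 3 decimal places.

Duration approximation: ΔP/P ≈ -D_mod · Δy = -3.451 × (+0.025) = -0.086275.
As a percentage: -8.6275%.

-8.628%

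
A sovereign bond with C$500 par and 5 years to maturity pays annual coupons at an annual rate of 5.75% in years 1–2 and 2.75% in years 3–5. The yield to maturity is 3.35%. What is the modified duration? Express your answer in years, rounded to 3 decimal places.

4.408 years

Periodic yield y = 0.0335. First find Macaulay duration:
  t   CF        PV=CF/(1+0.0335)^t    t·PV
  1        28.75        27.8181        27.8181
  2        28.75        26.9164        53.8328
  3        13.75        12.4558        37.3674
  4        13.75        12.0520        48.2082
  5       513.75       435.7119     2,178.5595
  Σ                    514.9542     2,345.7860
P = 514.9542; Macaulay duration = 2,345.7860 / 514.9542 = 4.55533 years.
Modified duration = D_Mac / (1 + y) = 4.55533 / 1.0335 = 4.40767 years.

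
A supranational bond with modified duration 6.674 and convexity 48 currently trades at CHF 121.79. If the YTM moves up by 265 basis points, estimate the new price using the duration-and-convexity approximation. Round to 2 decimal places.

CHF 102.30

Duration effect: -D_mod·Δy = -6.674 × (+0.0265) = -0.176861
Convexity effect: ½·C·(Δy)² = 0.5 × 48 × (0.0265)² = +0.0168540
ΔP/P ≈ -0.176861 + 0.0168540 = -0.160007
New price ≈ 121.79 × (1 - 0.160007) = 102.30274747.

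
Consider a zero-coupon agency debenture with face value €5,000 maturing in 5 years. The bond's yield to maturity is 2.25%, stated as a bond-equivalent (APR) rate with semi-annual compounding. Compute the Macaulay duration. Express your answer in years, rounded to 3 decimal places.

A zero-coupon bond has a single cash flow at maturity, so its Macaulay duration equals its maturity: 5 years.
(Equivalently: 10 semi-annual periods ÷ 2 = 5 years.)

5.000 years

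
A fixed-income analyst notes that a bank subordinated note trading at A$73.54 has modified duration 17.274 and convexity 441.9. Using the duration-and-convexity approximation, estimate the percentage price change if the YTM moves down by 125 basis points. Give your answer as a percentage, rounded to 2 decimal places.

Duration effect: -D_mod·Δy = -17.274 × (-0.0125) = +0.215925
Convexity effect: ½·C·(Δy)² = 0.5 × 441.9 × (-0.0125)² = +0.0345234375
ΔP/P ≈ +0.215925 + 0.0345234375 = +0.2504484375
= +25.04484375%.

+25.04%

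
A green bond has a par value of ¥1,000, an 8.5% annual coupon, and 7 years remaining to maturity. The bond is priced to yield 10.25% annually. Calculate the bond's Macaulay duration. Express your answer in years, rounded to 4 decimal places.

5.4814 years

Periodic yield y = 0.1025. Discount each cash flow and weight by its year:
  t   CF        PV=CF/(1+0.1025)^t    t·PV
  1        85.00        77.0975        77.0975
  2        85.00        69.9297       139.8594
  3        85.00        63.4283       190.2849
  4        85.00        57.5313       230.1254
  5        85.00        52.1826       260.9131
  6        85.00        47.3312       283.9871
  7     1,085.00       547.9987     3,835.9911
  Σ                    915.4994     5,018.2586
Price P = Σ PV = 915.4994.
Macaulay duration = Σ(t·PV) / P = 5,018.2586 / 915.4994 = 5.48144 years.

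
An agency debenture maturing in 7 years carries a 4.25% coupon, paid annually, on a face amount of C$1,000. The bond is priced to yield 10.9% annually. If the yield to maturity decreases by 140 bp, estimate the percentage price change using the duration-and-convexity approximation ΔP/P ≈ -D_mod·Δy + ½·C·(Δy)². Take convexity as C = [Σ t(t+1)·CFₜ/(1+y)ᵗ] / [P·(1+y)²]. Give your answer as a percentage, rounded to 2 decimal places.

With y = 0.109:
  t   CF        PV=CF/(1+0.109)^t    t·PV        t(t+1)·PV
  1        42.50        38.3228        38.3228          76.6456
  2        42.50        34.5562        69.1124         207.3371
  3        42.50        31.1598        93.4793         373.9173
  4        42.50        28.0972       112.3887         561.9436
  5        42.50        25.3356       126.6780         760.0680
  6        42.50        22.8454       137.0727         959.5088
  7     1,042.50       505.3069     3,537.1484      28,297.1872
  Σ                    685.6239     4,114.2023      31,236.6076
P = 685.6239; D_Mac = 6.00067 yrs; D_mod = 5.41088 yrs; C = 37.04374.
Duration effect: -5.41088 × (-0.014) = +0.075752
Convexity effect: 0.5 × 37.04374 × (-0.014)² = +0.0036303
ΔP/P ≈ +0.075752 + 0.0036303 = +0.079383 = +7.9383%.

+7.94%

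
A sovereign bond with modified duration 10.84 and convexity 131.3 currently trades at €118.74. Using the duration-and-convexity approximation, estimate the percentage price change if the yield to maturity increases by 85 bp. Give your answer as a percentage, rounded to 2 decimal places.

Duration effect: -D_mod·Δy = -10.84 × (+0.0085) = -0.092140
Convexity effect: ½·C·(Δy)² = 0.5 × 131.3 × (0.0085)² = +0.0047432125
ΔP/P ≈ -0.092140 + 0.0047432125 = -0.0873967875
= -8.73967875%.

-8.74%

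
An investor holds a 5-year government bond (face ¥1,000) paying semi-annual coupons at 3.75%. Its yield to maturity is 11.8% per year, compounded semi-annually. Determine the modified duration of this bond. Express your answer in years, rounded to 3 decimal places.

4.258 years

Periodic yield y = 0.059. First find Macaulay duration:
  t   CF        PV=CF/(1+0.059)^t    t·PV
  1        18.75        17.7054        17.7054
  2        18.75        16.7190        33.4379
  3        18.75        15.7875        47.3625
  4        18.75        14.9079        59.6317
  5        18.75        14.0774        70.3868
  6        18.75        13.2931        79.7585
  7        18.75        12.5525        87.8674
  8        18.75        11.8531        94.8252
  9        18.75        11.1928       100.7349
  10    1,018.75       574.2593     5,742.5928
  Σ                    702.3479     6,334.3031
P = 702.3479; Macaulay duration = 6,334.3031 / 702.3479 = 9.01875 half-year periods = 4.50938 years.
Modified duration = D_Mac / (1 + y) = 4.50938 / 1.059 = 4.25815 years.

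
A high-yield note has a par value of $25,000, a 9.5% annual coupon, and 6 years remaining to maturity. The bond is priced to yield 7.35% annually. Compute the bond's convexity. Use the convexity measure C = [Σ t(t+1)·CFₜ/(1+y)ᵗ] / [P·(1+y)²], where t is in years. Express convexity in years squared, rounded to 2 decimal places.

With y = 0.0735:
  t   CF        PV=CF/(1+0.0735)^t    t·PV        t(t+1)·PV
  1     2,375.00     2,212.3894     2,212.3894       4,424.7788
  2     2,375.00     2,060.9123     4,121.8246      12,365.4739
  3     2,375.00     1,919.8065     5,759.4196      23,037.6785
  4     2,375.00     1,788.3619     7,153.4478      35,767.2388
  5     2,375.00     1,665.9170     8,329.5852      49,977.5112
  6    27,375.00    17,887.1783   107,323.0696     751,261.4871
  Σ                 27,534.5655   134,899.7362     876,834.1683
P = 27,534.5655.
Convexity = Σ t(t+1)·PV / [P·(1+y)²] = 876,834.1683 / (27,534.5655 × 1.152402) = 27.63345.

27.63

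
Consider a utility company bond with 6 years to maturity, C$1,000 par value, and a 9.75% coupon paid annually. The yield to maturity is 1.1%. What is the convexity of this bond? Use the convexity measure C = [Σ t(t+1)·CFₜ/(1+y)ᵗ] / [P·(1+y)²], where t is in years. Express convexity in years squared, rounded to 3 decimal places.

32.425

With y = 0.011:
  t   CF        PV=CF/(1+0.011)^t    t·PV        t(t+1)·PV
  1        97.50        96.4392        96.4392         192.8783
  2        97.50        95.3899       190.7798         572.3393
  3        97.50        94.3520       283.0560       1,132.2241
  4        97.50        93.3254       373.3017       1,866.5086
  5        97.50        92.3100       461.5501       2,769.3006
  6     1,097.50     1,027.7739     6,166.6436      43,166.5049
  Σ                  1,499.5904     7,571.7703      49,699.7557
P = 1,499.5904.
Convexity = Σ t(t+1)·PV / [P·(1+y)²] = 49,699.7557 / (1,499.5904 × 1.022121) = 32.42495.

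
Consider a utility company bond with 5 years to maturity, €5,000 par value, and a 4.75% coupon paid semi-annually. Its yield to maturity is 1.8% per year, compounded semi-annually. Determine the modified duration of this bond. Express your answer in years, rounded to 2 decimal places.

Periodic yield y = 0.009. First find Macaulay duration:
  t   CF        PV=CF/(1+0.009)^t    t·PV
  1       118.75       117.6908       117.6908
  2       118.75       116.6410       233.2820
  3       118.75       115.6006       346.8018
  4       118.75       114.5695       458.2779
  5       118.75       113.5476       567.7378
  6       118.75       112.5347       675.2085
  7       118.75       111.5310       780.7167
  8       118.75       110.5361       884.2891
  9       118.75       109.5502       985.9517
  10    5,118.75     4,680.0690    46,800.6901
  Σ                  5,702.2705    51,850.6464
P = 5,702.2705; Macaulay duration = 51,850.6464 / 5,702.2705 = 9.09298 half-year periods = 4.54649 years.
Modified duration = D_Mac / (1 + y) = 4.54649 / 1.009 = 4.50594 years.

4.51 years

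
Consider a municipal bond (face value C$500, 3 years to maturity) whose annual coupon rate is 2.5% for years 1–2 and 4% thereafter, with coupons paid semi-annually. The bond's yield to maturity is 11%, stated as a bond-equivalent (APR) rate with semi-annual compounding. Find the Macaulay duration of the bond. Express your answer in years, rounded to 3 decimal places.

2.893 years

Periodic yield y = 0.055. Discount each cash flow and weight by its period:
  t   CF        PV=CF/(1+0.055)^t    t·PV
  1         6.25         5.9242         5.9242
  2         6.25         5.6153        11.2307
  3         6.25         5.3226        15.9678
  4         6.25         5.0451        20.1804
  5        10.00         7.6513        38.2567
  6       510.00       369.8754     2,219.2522
  Σ                    399.4339     2,310.8120
Price P = Σ PV = 399.4339.
Macaulay duration = Σ(t·PV) / P = 2,310.8120 / 399.4339 = 5.78522 half-year periods.
In years: 5.78522 / 2 = 2.89261 years.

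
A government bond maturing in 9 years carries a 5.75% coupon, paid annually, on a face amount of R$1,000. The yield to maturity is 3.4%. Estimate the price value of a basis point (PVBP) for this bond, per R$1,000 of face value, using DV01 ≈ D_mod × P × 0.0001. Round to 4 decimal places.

Periodic yield y = 0.034.
  t   CF        PV=CF/(1+0.034)^t    t·PV
  1        57.50        55.6093        55.6093
  2        57.50        53.7807       107.5615
  3        57.50        52.0123       156.0370
  4        57.50        50.3021       201.2082
  5        57.50        48.6480       243.2401
  6        57.50        47.0484       282.2902
  7        57.50        45.5013       318.5093
  8        57.50        44.0052       352.0412
  9     1,057.50       782.7003     7,044.3031
  Σ                  1,179.6076     8,760.7999
P = 1,179.6076; D_Mac = 7.42688 yrs; D_mod = 7.18267 yrs.
DV01 ≈ 7.18267 × 1,179.6076 × 0.0001 = 0.847273.

R$0.8473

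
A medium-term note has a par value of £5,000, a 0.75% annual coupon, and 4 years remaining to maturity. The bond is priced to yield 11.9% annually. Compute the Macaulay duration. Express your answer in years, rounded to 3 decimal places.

3.943 years

Periodic yield y = 0.119. Discount each cash flow and weight by its year:
  t   CF        PV=CF/(1+0.119)^t    t·PV
  1        37.50        33.5121        33.5121
  2        37.50        29.9482        59.8965
  3        37.50        26.7634        80.2901
  4     5,037.50     3,212.8815    12,851.5262
  Σ                  3,303.1052    13,025.2248
Price P = Σ PV = 3,303.1052.
Macaulay duration = Σ(t·PV) / P = 13,025.2248 / 3,303.1052 = 3.94333 years.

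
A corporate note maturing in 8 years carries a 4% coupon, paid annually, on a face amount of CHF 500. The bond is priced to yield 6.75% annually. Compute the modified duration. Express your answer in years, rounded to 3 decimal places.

6.454 years

Periodic yield y = 0.0675. First find Macaulay duration:
  t   CF        PV=CF/(1+0.0675)^t    t·PV
  1        20.00        18.7354        18.7354
  2        20.00        17.5507        35.1014
  3        20.00        16.4409        49.3228
  4        20.00        15.4013        61.6054
  5        20.00        14.4275        72.1374
  6        20.00        13.5152        81.0912
  7        20.00        12.6606        88.6243
  8       520.00       308.3616     2,466.8927
  Σ                    417.0932     2,873.5106
P = 417.0932; Macaulay duration = 2,873.5106 / 417.0932 = 6.88937 years.
Modified duration = D_Mac / (1 + y) = 6.88937 / 1.0675 = 6.45374 years.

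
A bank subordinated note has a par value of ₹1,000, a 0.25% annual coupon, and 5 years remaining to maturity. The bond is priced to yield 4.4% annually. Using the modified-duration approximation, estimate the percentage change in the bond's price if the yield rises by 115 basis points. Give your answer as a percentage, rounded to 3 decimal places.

-5.477%

Periodic yield y = 0.044. Modified duration first:
  t   CF        PV=CF/(1+0.044)^t    t·PV
  1         2.50         2.3946         2.3946
  2         2.50         2.2937         4.5874
  3         2.50         2.1970         6.5911
  4         2.50         2.1044         8.4178
  5     1,002.50       808.3173     4,041.5866
  Σ                    817.3072     4,063.5776
P = 817.3072; D_Mac = 4.97191 yrs; D_mod = 4.97191/(1+0.044) = 4.76237 yrs.
ΔP/P ≈ -D_mod · Δy = -4.76237 × (+0.0115) = -0.054767 = -5.4767%.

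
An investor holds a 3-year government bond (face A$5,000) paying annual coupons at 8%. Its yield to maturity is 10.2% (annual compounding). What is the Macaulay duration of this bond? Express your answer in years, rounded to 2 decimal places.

2.78 years

Periodic yield y = 0.102. Discount each cash flow and weight by its year:
  t   CF        PV=CF/(1+0.102)^t    t·PV
  1       400.00       362.9764       362.9764
  2       400.00       329.3797       658.7594
  3     5,400.00     4,035.0505    12,105.1516
  Σ                  4,727.4066    13,126.8873
Price P = Σ PV = 4,727.4066.
Macaulay duration = Σ(t·PV) / P = 13,126.8873 / 4,727.4066 = 2.77676 years.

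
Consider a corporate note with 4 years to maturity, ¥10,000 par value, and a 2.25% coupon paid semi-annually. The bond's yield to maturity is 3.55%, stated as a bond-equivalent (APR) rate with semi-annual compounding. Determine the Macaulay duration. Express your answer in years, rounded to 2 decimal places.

Periodic yield y = 0.01775. Discount each cash flow and weight by its period:
  t   CF        PV=CF/(1+0.01775)^t    t·PV
  1       112.50       110.5380       110.5380
  2       112.50       108.6101       217.2202
  3       112.50       106.7159       320.1477
  4       112.50       104.8547       419.4190
  5       112.50       103.0260       515.1302
  6       112.50       101.2292       607.3753
  7       112.50        99.4637       696.2461
  8    10,112.50     8,784.7548    70,278.0388
  Σ                  9,519.1925    73,164.1152
Price P = Σ PV = 9,519.1925.
Macaulay duration = Σ(t·PV) / P = 73,164.1152 / 9,519.1925 = 7.68596 half-year periods.
In years: 7.68596 / 2 = 3.84298 years.

3.84 years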